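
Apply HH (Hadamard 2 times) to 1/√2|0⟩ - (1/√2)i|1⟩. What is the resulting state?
1/√2|0⟩ - (1/√2)i|1⟩

H² = I, so an even number of Hadamards cancels: H^2 = I and the state is unchanged.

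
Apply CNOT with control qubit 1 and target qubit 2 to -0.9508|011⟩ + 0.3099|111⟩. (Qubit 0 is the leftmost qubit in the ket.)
-0.9508|010⟩ + 0.3099|110⟩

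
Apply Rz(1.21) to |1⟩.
(0.8225 + 0.5688i)|1⟩

Rz(1.21) = [[e^(−iθ/2), 0], [0, e^(iθ/2)]] with e^(±iθ/2) = cos(θ/2) ± i·sin(θ/2); θ = 1.21, cos(θ/2) ≈ 0.822502, sin(θ/2) ≈ 0.568762.
With a = amp(|0⟩) = 0 and b = amp(|1⟩) = 1:
new amp(|0⟩) = (0.822502 - 0.568762i)·a = 0
new amp(|1⟩) = (0.822502 + 0.568762i)·b = (0.8225 + 0.5688i)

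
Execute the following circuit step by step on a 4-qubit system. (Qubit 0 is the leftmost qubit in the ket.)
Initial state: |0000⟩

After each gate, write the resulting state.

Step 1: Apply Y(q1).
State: i|0100⟩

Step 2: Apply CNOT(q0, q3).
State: i|0100⟩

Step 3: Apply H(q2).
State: (1/√2)i|0100⟩ + (1/√2)i|0110⟩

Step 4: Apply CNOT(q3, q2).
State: (1/√2)i|0100⟩ + (1/√2)i|0110⟩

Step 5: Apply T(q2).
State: (1/√2)i|0100⟩ + (-1/2 + (1/2)i)|0110⟩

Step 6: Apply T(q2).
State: (1/√2)i|0100⟩ - 1/√2|0110⟩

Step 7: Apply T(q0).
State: (1/√2)i|0100⟩ - 1/√2|0110⟩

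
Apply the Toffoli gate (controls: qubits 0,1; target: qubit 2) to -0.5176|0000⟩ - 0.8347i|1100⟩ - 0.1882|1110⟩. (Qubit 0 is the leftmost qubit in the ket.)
-0.5176|0000⟩ - 0.1882|1100⟩ - 0.8347i|1110⟩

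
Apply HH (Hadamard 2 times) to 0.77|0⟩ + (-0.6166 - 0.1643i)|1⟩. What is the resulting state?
0.77|0⟩ + (-0.6166 - 0.1643i)|1⟩

H² = I, so an even number of Hadamards cancels: H^2 = I and the state is unchanged.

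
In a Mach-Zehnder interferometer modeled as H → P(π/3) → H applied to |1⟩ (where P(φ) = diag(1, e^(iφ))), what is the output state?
(0.25 - 0.433i)|0⟩ + (0.75 + 0.433i)|1⟩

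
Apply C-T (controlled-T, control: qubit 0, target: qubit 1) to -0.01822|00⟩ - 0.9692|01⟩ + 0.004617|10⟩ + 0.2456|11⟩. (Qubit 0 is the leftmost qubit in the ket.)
-0.01822|00⟩ - 0.9692|01⟩ + 0.004617|10⟩ + (0.1737 + 0.1737i)|11⟩

C-T leaves the control-|0⟩ kets |00⟩, |01⟩ unchanged and applies T to qubit 1 on the control-|1⟩ pair (|10⟩, |11⟩).
T = [[1, 0], [0, (1/√2 + (1/√2)i)]].
With a = amp(|10⟩) = 0.004617 and b = amp(|11⟩) = 0.2456:
new amp(|10⟩) = (1)·a = 0.004617
new amp(|11⟩) = (1/√2 + (1/√2)i)·b = (0.1737 + 0.1737i)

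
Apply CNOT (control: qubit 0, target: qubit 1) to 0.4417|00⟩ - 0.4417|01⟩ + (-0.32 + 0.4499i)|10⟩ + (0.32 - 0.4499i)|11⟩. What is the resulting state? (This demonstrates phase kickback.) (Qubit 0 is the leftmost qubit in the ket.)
0.4417|00⟩ - 0.4417|01⟩ + (0.32 - 0.4499i)|10⟩ + (-0.32 + 0.4499i)|11⟩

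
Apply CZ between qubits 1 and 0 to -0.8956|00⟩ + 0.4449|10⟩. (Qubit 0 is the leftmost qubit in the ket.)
-0.8956|00⟩ + 0.4449|10⟩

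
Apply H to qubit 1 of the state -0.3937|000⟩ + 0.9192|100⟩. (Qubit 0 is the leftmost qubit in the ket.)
-0.2784|000⟩ - 0.2784|010⟩ + 0.65|100⟩ + 0.65|110⟩

H on qubit 1 mixes each pair of kets that differ only in qubit 1: amplitudes (a, b) of (|…0…⟩, |…1…⟩) become ((a + b)/√2, (a − b)/√2). Kets absent from the input have amplitude 0.
(|000⟩, |010⟩): (a, b) = (-0.3937, 0) → (-0.2784, -0.2784)
(|100⟩, |110⟩): (a, b) = (0.9192, 0) → (0.65, 0.65)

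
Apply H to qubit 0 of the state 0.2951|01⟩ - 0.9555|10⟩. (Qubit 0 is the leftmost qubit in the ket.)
-0.6756|00⟩ + 0.2087|01⟩ + 0.6756|10⟩ + 0.2087|11⟩

H on qubit 0 mixes each pair of kets that differ only in qubit 0: amplitudes (a, b) of (|…0…⟩, |…1…⟩) become ((a + b)/√2, (a − b)/√2). Kets absent from the input have amplitude 0.
(|00⟩, |10⟩): (a, b) = (0, -0.9555) → (-0.6756, 0.6756)
(|01⟩, |11⟩): (a, b) = (0.2951, 0) → (0.2087, 0.2087)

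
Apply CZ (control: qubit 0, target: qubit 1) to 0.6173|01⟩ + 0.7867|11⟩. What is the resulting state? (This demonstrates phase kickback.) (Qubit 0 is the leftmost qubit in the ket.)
0.6173|01⟩ - 0.7867|11⟩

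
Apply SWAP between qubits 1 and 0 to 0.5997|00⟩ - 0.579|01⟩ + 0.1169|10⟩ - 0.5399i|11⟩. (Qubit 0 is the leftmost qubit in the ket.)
0.5997|00⟩ + 0.1169|01⟩ - 0.579|10⟩ - 0.5399i|11⟩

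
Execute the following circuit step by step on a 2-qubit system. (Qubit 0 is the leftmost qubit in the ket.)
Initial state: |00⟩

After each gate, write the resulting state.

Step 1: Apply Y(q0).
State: i|10⟩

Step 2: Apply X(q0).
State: i|00⟩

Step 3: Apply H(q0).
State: (1/√2)i|00⟩ + (1/√2)i|10⟩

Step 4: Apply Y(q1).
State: -1/√2|01⟩ - 1/√2|11⟩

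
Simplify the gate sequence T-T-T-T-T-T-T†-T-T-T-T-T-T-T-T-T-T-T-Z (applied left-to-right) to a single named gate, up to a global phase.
Z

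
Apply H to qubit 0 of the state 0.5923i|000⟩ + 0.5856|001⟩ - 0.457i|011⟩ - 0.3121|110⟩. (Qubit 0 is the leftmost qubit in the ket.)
0.4188i|000⟩ + 0.4141|001⟩ - 0.2207|010⟩ - 0.3231i|011⟩ + 0.4188i|100⟩ + 0.4141|101⟩ + 0.2207|110⟩ - 0.3231i|111⟩

H on qubit 0 mixes each pair of kets that differ only in qubit 0: amplitudes (a, b) of (|…0…⟩, |…1…⟩) become ((a + b)/√2, (a − b)/√2). Kets absent from the input have amplitude 0.
(|000⟩, |100⟩): (a, b) = (0.5923i, 0) → (0.4188i, 0.4188i)
(|001⟩, |101⟩): (a, b) = (0.5856, 0) → (0.4141, 0.4141)
(|010⟩, |110⟩): (a, b) = (0, -0.3121) → (-0.2207, 0.2207)
(|011⟩, |111⟩): (a, b) = (-0.457i, 0) → (-0.3231i, -0.3231i)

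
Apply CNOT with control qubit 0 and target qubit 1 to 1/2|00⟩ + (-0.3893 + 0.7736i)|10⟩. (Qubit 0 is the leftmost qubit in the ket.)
1/2|00⟩ + (-0.3893 + 0.7736i)|11⟩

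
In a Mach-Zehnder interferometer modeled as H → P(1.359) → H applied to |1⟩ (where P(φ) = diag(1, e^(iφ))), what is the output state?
(0.3949 - 0.4888i)|0⟩ + (0.6051 + 0.4888i)|1⟩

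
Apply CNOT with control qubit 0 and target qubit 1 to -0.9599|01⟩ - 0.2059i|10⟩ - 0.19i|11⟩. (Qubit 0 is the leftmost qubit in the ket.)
-0.9599|01⟩ - 0.19i|10⟩ - 0.2059i|11⟩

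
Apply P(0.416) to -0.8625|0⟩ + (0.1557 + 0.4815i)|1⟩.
-0.8625|0⟩ + (-0.05216 + 0.5034i)|1⟩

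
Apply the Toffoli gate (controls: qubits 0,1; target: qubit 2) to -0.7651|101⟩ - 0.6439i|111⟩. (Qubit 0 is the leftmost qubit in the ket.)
-0.7651|101⟩ - 0.6439i|110⟩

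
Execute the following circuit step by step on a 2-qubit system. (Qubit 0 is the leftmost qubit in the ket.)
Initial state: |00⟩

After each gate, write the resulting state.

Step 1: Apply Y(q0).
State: i|10⟩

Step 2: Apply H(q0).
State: (1/√2)i|00⟩ - (1/√2)i|10⟩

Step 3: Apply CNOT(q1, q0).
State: (1/√2)i|00⟩ - (1/√2)i|10⟩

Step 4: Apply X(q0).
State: -(1/√2)i|00⟩ + (1/√2)i|10⟩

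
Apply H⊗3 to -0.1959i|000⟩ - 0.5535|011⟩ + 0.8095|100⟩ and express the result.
(0.09051 - 0.06926i)|000⟩ + (0.4819 - 0.06926i)|001⟩ + (0.4819 - 0.06926i)|010⟩ + (0.09051 - 0.06926i)|011⟩ + (-0.4819 - 0.06926i)|100⟩ + (-0.09051 - 0.06926i)|101⟩ + (-0.09051 - 0.06926i)|110⟩ + (-0.4819 - 0.06926i)|111⟩

H⊗3 gives amp(|y⟩) = (1/2√2) Σ_x (−1)^(x·y) amp(|x⟩), where x·y is the number of positions in which both x and y have a 1.
|000⟩: (-0.1959i - 0.5535 + 0.8095)/(2√2) = (0.09051 - 0.06926i)
|001⟩: (-0.1959i + 0.5535 + 0.8095)/(2√2) = (0.4819 - 0.06926i)
|010⟩: (-0.1959i + 0.5535 + 0.8095)/(2√2) = (0.4819 - 0.06926i)
|011⟩: (-0.1959i - 0.5535 + 0.8095)/(2√2) = (0.09051 - 0.06926i)
|100⟩: (-0.1959i - 0.5535 - 0.8095)/(2√2) = (-0.4819 - 0.06926i)
|101⟩: (-0.1959i + 0.5535 - 0.8095)/(2√2) = (-0.09051 - 0.06926i)
|110⟩: (-0.1959i + 0.5535 - 0.8095)/(2√2) = (-0.09051 - 0.06926i)
|111⟩: (-0.1959i - 0.5535 - 0.8095)/(2√2) = (-0.4819 - 0.06926i)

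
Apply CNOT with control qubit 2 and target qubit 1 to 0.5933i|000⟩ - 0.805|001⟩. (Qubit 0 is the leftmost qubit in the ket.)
0.5933i|000⟩ - 0.805|011⟩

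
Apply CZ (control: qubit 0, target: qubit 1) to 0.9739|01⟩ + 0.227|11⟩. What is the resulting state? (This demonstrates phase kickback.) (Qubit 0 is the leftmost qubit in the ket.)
0.9739|01⟩ - 0.227|11⟩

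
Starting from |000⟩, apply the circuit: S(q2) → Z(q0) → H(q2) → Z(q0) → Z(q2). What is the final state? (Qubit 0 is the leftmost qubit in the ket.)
1/√2|000⟩ - 1/√2|001⟩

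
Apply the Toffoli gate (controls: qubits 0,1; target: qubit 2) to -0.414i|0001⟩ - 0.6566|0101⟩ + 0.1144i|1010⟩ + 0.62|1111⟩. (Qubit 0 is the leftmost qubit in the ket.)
-0.414i|0001⟩ - 0.6566|0101⟩ + 0.1144i|1010⟩ + 0.62|1101⟩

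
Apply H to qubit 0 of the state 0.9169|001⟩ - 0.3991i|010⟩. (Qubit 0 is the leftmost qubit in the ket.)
0.6483|001⟩ - 0.2822i|010⟩ + 0.6483|101⟩ - 0.2822i|110⟩

H on qubit 0 mixes each pair of kets that differ only in qubit 0: amplitudes (a, b) of (|…0…⟩, |…1…⟩) become ((a + b)/√2, (a − b)/√2). Kets absent from the input have amplitude 0.
(|001⟩, |101⟩): (a, b) = (0.9169, 0) → (0.6483, 0.6483)
(|010⟩, |110⟩): (a, b) = (-0.3991i, 0) → (-0.2822i, -0.2822i)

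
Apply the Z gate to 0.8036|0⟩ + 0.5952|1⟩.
0.8036|0⟩ - 0.5952|1⟩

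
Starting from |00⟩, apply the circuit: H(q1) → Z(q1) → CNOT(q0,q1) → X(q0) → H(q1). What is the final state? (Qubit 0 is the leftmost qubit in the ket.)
|11⟩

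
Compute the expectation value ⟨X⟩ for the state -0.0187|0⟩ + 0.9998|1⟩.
-0.03739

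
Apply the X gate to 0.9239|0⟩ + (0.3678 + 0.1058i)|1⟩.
(0.3678 + 0.1058i)|0⟩ + 0.9239|1⟩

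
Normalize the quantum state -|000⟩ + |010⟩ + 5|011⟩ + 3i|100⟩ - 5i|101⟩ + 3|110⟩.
-0.1195|000⟩ + 0.1195|010⟩ + 0.5976|011⟩ + 0.3586i|100⟩ - 0.5976i|101⟩ + 0.3586|110⟩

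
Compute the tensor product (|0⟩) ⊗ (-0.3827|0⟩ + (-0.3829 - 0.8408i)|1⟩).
-0.3827|00⟩ + (-0.3829 - 0.8408i)|01⟩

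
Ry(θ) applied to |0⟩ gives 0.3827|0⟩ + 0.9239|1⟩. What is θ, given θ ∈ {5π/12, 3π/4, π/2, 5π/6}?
3π/4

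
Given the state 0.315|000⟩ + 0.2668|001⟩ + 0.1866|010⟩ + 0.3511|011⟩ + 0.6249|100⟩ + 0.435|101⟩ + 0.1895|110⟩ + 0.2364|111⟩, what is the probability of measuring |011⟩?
0.1233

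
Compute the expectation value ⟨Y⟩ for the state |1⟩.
0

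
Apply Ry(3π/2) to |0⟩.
-1/√2|0⟩ + 1/√2|1⟩

Ry(3π/2) = [[cos(θ/2), −sin(θ/2)], [sin(θ/2), cos(θ/2)]]; θ = 3π/2, cos(θ/2) ≈ -0.707107, sin(θ/2) ≈ 0.707107.
With a = amp(|0⟩) = 1 and b = amp(|1⟩) = 0:
new amp(|0⟩) = (-0.707107)·a + (-0.707107)·b = -1/√2
new amp(|1⟩) = (0.707107)·a + (-0.707107)·b = 1/√2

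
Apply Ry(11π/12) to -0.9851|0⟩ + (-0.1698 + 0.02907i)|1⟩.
(0.03977 - 0.02882i)|0⟩ + (-0.9988 + 0.003794i)|1⟩

Ry(11π/12) = [[cos(θ/2), −sin(θ/2)], [sin(θ/2), cos(θ/2)]]; θ = 11π/12, cos(θ/2) ≈ 0.130526, sin(θ/2) ≈ 0.991445.
With a = amp(|0⟩) = -0.9851 and b = amp(|1⟩) = (-0.1698 + 0.02907i):
new amp(|0⟩) = (0.130526)·a + (-0.991445)·b = (0.03977 - 0.02882i)
new amp(|1⟩) = (0.991445)·a + (0.130526)·b = (-0.9988 + 0.003794i)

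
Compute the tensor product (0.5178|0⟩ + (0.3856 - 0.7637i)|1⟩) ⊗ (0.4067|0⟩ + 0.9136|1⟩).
0.2106|00⟩ + 0.4731|01⟩ + (0.1568 - 0.3106i)|10⟩ + (0.3523 - 0.6977i)|11⟩

amp(|b₁b₂…⟩) = product of the factor amplitudes for bits b₁, b₂, …; only kets whose every factor amplitude is nonzero survive.
|00⟩: (0.5178)(0.4067) = 0.2106
|01⟩: (0.5178)(0.9136) = 0.4731
|10⟩: (0.3856 - 0.7637i)(0.4067) = (0.1568 - 0.3106i)
|11⟩: (0.3856 - 0.7637i)(0.9136) = (0.3523 - 0.6977i)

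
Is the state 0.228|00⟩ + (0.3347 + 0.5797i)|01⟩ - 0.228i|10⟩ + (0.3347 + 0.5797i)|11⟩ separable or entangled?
Entangled

Writing the state as a|00⟩ + b|01⟩ + c|10⟩ + d|11⟩, it is a product state iff ad − bc = 0.
Here (a, b, c, d) = (0.228, (0.3347 + 0.5797i), -0.228i, (0.3347 + 0.5797i)): ad − bc = (0.228)(0.3347 + 0.5797i) − (0.3347 + 0.5797i)(-0.228i) = (-0.05586 + 0.2085i) ≠ 0, so the state is entangled.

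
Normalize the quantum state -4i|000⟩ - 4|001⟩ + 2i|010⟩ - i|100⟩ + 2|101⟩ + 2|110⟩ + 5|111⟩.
-0.4781i|000⟩ - 0.4781|001⟩ + 0.239i|010⟩ - 0.1195i|100⟩ + 0.239|101⟩ + 0.239|110⟩ + 0.5976|111⟩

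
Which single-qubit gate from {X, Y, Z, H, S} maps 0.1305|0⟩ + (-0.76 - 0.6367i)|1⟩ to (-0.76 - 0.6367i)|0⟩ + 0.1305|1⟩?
X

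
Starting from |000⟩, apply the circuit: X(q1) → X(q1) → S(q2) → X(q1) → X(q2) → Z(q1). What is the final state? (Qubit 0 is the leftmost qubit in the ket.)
-|011⟩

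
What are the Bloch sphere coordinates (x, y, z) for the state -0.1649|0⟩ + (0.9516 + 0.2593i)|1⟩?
(-0.3138, -0.08552, -0.9456)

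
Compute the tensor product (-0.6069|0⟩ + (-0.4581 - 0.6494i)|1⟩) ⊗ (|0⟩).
-0.6069|00⟩ + (-0.4581 - 0.6494i)|10⟩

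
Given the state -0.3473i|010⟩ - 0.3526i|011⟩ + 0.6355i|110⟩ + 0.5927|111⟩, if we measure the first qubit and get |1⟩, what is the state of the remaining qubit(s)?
0.7313i|10⟩ + 0.6821|11⟩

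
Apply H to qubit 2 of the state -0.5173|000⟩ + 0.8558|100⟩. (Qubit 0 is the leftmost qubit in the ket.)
-0.3658|000⟩ - 0.3658|001⟩ + 0.6051|100⟩ + 0.6051|101⟩

H on qubit 2 mixes each pair of kets that differ only in qubit 2: amplitudes (a, b) of (|…0…⟩, |…1…⟩) become ((a + b)/√2, (a − b)/√2). Kets absent from the input have amplitude 0.
(|000⟩, |001⟩): (a, b) = (-0.5173, 0) → (-0.3658, -0.3658)
(|100⟩, |101⟩): (a, b) = (0.8558, 0) → (0.6051, 0.6051)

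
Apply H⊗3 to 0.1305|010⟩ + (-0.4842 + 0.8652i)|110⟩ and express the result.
(-0.1251 + 0.3059i)|000⟩ + (-0.1251 + 0.3059i)|001⟩ + (0.1251 - 0.3059i)|010⟩ + (0.1251 - 0.3059i)|011⟩ + (0.2173 - 0.3059i)|100⟩ + (0.2173 - 0.3059i)|101⟩ + (-0.2173 + 0.3059i)|110⟩ + (-0.2173 + 0.3059i)|111⟩

H⊗3 gives amp(|y⟩) = (1/2√2) Σ_x (−1)^(x·y) amp(|x⟩), where x·y is the number of positions in which both x and y have a 1.
|000⟩: (0.1305 + (-0.4842 + 0.8652i))/(2√2) = (-0.1251 + 0.3059i)
|001⟩: (0.1305 + (-0.4842 + 0.8652i))/(2√2) = (-0.1251 + 0.3059i)
|010⟩: (-0.1305 - (-0.4842 + 0.8652i))/(2√2) = (0.1251 - 0.3059i)
|011⟩: (-0.1305 - (-0.4842 + 0.8652i))/(2√2) = (0.1251 - 0.3059i)
|100⟩: (0.1305 - (-0.4842 + 0.8652i))/(2√2) = (0.2173 - 0.3059i)
|101⟩: (0.1305 - (-0.4842 + 0.8652i))/(2√2) = (0.2173 - 0.3059i)
|110⟩: (-0.1305 + (-0.4842 + 0.8652i))/(2√2) = (-0.2173 + 0.3059i)
|111⟩: (-0.1305 + (-0.4842 + 0.8652i))/(2√2) = (-0.2173 + 0.3059i)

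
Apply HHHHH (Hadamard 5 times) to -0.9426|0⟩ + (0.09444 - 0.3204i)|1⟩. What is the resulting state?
(-0.5997 - 0.2266i)|0⟩ + (-0.7333 + 0.2266i)|1⟩

H² = I, so H^5 = H: a single Hadamard. With (a, b) = (-0.9426, (0.09444 - 0.3204i)), H gives ((a + b)/√2, (a − b)/√2) = ((-0.5997 - 0.2266i), (-0.7333 + 0.2266i)).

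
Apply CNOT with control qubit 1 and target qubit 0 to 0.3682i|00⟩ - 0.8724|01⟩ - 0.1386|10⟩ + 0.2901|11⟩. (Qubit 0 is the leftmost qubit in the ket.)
0.3682i|00⟩ + 0.2901|01⟩ - 0.1386|10⟩ - 0.8724|11⟩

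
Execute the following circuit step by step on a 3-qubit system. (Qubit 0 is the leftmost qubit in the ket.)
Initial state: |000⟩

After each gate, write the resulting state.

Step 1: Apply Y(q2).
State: i|001⟩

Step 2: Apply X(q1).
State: i|011⟩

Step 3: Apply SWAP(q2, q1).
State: i|011⟩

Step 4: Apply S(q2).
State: -|011⟩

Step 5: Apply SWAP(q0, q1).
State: -|101⟩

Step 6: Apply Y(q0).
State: i|001⟩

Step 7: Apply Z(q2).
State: -i|001⟩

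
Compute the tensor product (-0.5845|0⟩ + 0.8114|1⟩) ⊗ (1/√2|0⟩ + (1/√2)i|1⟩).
-0.4133|00⟩ - 0.4133i|01⟩ + 0.5737|10⟩ + 0.5737i|11⟩

amp(|b₁b₂…⟩) = product of the factor amplitudes for bits b₁, b₂, …; only kets whose every factor amplitude is nonzero survive.
|00⟩: (-0.5845)(1/√2) = -0.4133
|01⟩: (-0.5845)((1/√2)i) = -0.4133i
|10⟩: (0.8114)(1/√2) = 0.5737
|11⟩: (0.8114)((1/√2)i) = 0.5737i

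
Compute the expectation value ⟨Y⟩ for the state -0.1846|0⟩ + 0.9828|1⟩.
0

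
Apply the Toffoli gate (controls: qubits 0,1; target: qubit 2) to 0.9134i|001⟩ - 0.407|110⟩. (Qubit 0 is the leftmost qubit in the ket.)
0.9134i|001⟩ - 0.407|111⟩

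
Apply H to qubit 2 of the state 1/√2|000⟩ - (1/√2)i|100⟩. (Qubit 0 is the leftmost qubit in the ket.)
1/2|000⟩ + 1/2|001⟩ - (1/2)i|100⟩ - (1/2)i|101⟩

H on qubit 2 mixes each pair of kets that differ only in qubit 2: amplitudes (a, b) of (|…0…⟩, |…1…⟩) become ((a + b)/√2, (a − b)/√2). Kets absent from the input have amplitude 0.
(|000⟩, |001⟩): (a, b) = (1/√2, 0) → (1/2, 1/2)
(|100⟩, |101⟩): (a, b) = (-(1/√2)i, 0) → (-(1/2)i, -(1/2)i)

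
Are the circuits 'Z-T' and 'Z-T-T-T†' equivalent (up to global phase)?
Yes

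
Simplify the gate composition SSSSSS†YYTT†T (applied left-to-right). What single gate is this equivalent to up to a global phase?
T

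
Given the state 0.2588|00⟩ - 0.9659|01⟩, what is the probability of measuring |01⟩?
0.933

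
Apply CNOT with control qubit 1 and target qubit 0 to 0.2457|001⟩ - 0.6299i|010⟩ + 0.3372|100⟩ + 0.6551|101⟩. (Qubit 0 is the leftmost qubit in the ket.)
0.2457|001⟩ + 0.3372|100⟩ + 0.6551|101⟩ - 0.6299i|110⟩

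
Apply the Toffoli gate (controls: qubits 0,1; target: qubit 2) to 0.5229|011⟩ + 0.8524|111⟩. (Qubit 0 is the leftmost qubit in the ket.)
0.5229|011⟩ + 0.8524|110⟩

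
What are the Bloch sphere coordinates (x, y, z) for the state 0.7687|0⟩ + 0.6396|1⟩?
(0.9833, 0, 0.1818)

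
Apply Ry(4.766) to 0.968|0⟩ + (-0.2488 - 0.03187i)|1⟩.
(-0.5314 + 0.02192i)|0⟩ + (0.8465 + 0.02313i)|1⟩

Ry(4.766) = [[cos(θ/2), −sin(θ/2)], [sin(θ/2), cos(θ/2)]]; θ = 4.766, cos(θ/2) ≈ -0.725805, sin(θ/2) ≈ 0.687901.
With a = amp(|0⟩) = 0.968 and b = amp(|1⟩) = (-0.2488 - 0.03187i):
new amp(|0⟩) = (-0.725805)·a + (-0.687901)·b = (-0.5314 + 0.02192i)
new amp(|1⟩) = (0.687901)·a + (-0.725805)·b = (0.8465 + 0.02313i)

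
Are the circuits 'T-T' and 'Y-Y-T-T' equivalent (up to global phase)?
Yes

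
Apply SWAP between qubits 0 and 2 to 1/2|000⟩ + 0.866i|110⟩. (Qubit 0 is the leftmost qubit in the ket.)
1/2|000⟩ + 0.866i|011⟩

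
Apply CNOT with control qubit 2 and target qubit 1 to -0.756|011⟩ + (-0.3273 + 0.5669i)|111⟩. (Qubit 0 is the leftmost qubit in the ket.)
-0.756|001⟩ + (-0.3273 + 0.5669i)|101⟩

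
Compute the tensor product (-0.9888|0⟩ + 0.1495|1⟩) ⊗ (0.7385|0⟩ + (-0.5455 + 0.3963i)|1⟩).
-0.7302|00⟩ + (0.5394 - 0.3919i)|01⟩ + 0.1104|10⟩ + (-0.08155 + 0.05925i)|11⟩

amp(|b₁b₂…⟩) = product of the factor amplitudes for bits b₁, b₂, …; only kets whose every factor amplitude is nonzero survive.
|00⟩: (-0.9888)(0.7385) = -0.7302
|01⟩: (-0.9888)(-0.5455 + 0.3963i) = (0.5394 - 0.3919i)
|10⟩: (0.1495)(0.7385) = 0.1104
|11⟩: (0.1495)(-0.5455 + 0.3963i) = (-0.08155 + 0.05925i)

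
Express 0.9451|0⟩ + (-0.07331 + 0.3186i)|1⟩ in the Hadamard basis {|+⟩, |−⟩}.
(0.6164 + 0.2253i)|+⟩ + (0.7201 - 0.2253i)|−⟩

With |ψ⟩ = α|0⟩ + β|1⟩, the Hadamard-basis coefficients are ⟨+|ψ⟩ = (α + β)/√2 and ⟨−|ψ⟩ = (α − β)/√2.
Here α = 0.9451, β = (-0.07331 + 0.3186i): (α + β)/√2 = (0.6164 + 0.2253i), (α − β)/√2 = (0.7201 - 0.2253i).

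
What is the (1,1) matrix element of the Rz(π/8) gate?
(0.9808 + 0.1951i)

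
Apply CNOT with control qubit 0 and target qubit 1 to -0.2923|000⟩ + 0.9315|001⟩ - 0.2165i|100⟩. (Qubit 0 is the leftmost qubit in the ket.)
-0.2923|000⟩ + 0.9315|001⟩ - 0.2165i|110⟩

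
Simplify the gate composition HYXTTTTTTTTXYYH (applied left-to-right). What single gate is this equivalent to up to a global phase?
Y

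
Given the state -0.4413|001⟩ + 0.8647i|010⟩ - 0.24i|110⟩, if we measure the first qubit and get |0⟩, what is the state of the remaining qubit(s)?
-0.4546|01⟩ + 0.8907i|10⟩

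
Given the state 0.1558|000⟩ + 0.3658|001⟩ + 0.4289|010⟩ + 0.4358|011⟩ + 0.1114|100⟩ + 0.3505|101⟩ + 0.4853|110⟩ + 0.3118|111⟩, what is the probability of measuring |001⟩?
0.1338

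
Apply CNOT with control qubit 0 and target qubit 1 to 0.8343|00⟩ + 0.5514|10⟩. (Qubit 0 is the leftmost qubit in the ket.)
0.8343|00⟩ + 0.5514|11⟩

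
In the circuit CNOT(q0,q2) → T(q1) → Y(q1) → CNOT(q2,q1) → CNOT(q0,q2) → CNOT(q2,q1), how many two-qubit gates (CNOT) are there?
4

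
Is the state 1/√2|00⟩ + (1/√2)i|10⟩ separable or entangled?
Separable

Writing the state as a|00⟩ + b|01⟩ + c|10⟩ + d|11⟩, it is a product state iff ad − bc = 0.
Here (a, b, c, d) = (1/√2, 0, (1/√2)i, 0): ad − bc = (1/√2)(0) − (0)((1/√2)i) = 0, so the state is separable.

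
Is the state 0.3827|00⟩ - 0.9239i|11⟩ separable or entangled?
Entangled

Writing the state as a|00⟩ + b|01⟩ + c|10⟩ + d|11⟩, it is a product state iff ad − bc = 0.
Here (a, b, c, d) = (0.3827, 0, 0, -0.9239i): ad − bc = (0.3827)(-0.9239i) − (0)(0) = -0.3536i ≠ 0, so the state is entangled.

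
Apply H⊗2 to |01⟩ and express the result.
1/2|00⟩ - 1/2|01⟩ + 1/2|10⟩ - 1/2|11⟩

H⊗2 gives amp(|y⟩) = (1/2) Σ_x (−1)^(x·y) amp(|x⟩), where x·y is the number of positions in which both x and y have a 1.
|00⟩: (1)/2 = 1/2
|01⟩: (-1)/2 = -1/2
|10⟩: (1)/2 = 1/2
|11⟩: (-1)/2 = -1/2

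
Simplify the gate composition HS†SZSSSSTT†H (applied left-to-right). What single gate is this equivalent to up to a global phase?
X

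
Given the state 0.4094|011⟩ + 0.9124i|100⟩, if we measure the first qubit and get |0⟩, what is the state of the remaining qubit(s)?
|11⟩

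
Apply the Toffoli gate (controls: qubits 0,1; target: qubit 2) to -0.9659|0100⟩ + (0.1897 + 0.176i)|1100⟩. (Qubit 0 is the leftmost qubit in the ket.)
-0.9659|0100⟩ + (0.1897 + 0.176i)|1110⟩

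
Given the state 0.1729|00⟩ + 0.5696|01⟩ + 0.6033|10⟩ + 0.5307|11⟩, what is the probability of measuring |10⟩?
0.364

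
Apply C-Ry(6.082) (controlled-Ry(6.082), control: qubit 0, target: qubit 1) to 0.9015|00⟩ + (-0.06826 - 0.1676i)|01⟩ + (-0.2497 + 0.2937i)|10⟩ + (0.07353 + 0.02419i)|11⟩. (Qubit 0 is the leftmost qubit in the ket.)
0.9015|00⟩ + (-0.06826 - 0.1676i)|01⟩ + (0.2411 - 0.2946i)|10⟩ + (-0.09823 + 0.005427i)|11⟩

C-Ry(6.082) leaves the control-|0⟩ kets |00⟩, |01⟩ unchanged and applies Ry(6.082) to qubit 1 on the control-|1⟩ pair (|10⟩, |11⟩).
Ry(6.082) = [[cos(θ/2), −sin(θ/2)], [sin(θ/2), cos(θ/2)]]; θ = 6.082, cos(θ/2) ≈ -0.994945, sin(θ/2) ≈ 0.100423.
With a = amp(|10⟩) = (-0.2497 + 0.2937i) and b = amp(|11⟩) = (0.07353 + 0.02419i):
new amp(|10⟩) = (-0.994945)·a + (-0.100423)·b = (0.2411 - 0.2946i)
new amp(|11⟩) = (0.100423)·a + (-0.994945)·b = (-0.09823 + 0.005427i)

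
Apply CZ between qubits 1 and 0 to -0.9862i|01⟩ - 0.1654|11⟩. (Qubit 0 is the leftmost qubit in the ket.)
-0.9862i|01⟩ + 0.1654|11⟩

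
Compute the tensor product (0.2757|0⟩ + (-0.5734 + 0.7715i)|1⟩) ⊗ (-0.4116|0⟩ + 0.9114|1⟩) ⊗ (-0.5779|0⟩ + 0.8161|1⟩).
0.06558|000⟩ - 0.09261|001⟩ - 0.1452|010⟩ + 0.2051|011⟩ + (-0.1364 + 0.1835i)|100⟩ + (0.1926 - 0.2592i)|101⟩ + (0.302 - 0.4063i)|110⟩ + (-0.4265 + 0.5738i)|111⟩

amp(|b₁b₂…⟩) = product of the factor amplitudes for bits b₁, b₂, …; only kets whose every factor amplitude is nonzero survive.
|000⟩: (0.2757)(-0.4116)(-0.5779) = 0.06558
|001⟩: (0.2757)(-0.4116)(0.8161) = -0.09261
|010⟩: (0.2757)(0.9114)(-0.5779) = -0.1452
|011⟩: (0.2757)(0.9114)(0.8161) = 0.2051
|100⟩: (-0.5734 + 0.7715i)(-0.4116)(-0.5779) = (-0.1364 + 0.1835i)
|101⟩: (-0.5734 + 0.7715i)(-0.4116)(0.8161) = (0.1926 - 0.2592i)
|110⟩: (-0.5734 + 0.7715i)(0.9114)(-0.5779) = (0.302 - 0.4063i)
|111⟩: (-0.5734 + 0.7715i)(0.9114)(0.8161) = (-0.4265 + 0.5738i)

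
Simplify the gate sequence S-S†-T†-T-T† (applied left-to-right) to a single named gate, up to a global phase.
T†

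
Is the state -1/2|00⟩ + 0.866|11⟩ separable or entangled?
Entangled

Writing the state as a|00⟩ + b|01⟩ + c|10⟩ + d|11⟩, it is a product state iff ad − bc = 0.
Here (a, b, c, d) = (-1/2, 0, 0, 0.866): ad − bc = (-1/2)(0.866) − (0)(0) = -0.433 ≠ 0, so the state is entangled.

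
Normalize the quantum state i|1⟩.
i|1⟩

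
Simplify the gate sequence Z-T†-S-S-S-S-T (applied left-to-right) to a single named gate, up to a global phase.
Z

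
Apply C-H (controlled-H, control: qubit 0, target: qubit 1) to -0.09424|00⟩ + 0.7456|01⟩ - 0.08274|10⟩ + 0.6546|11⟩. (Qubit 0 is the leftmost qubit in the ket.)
-0.09424|00⟩ + 0.7456|01⟩ + 0.4044|10⟩ - 0.5214|11⟩

C-H leaves the control-|0⟩ kets |00⟩, |01⟩ unchanged and applies H to qubit 1 on the control-|1⟩ pair (|10⟩, |11⟩).
H = [[1/√2, 1/√2], [1/√2, -1/√2]].
With a = amp(|10⟩) = -0.08274 and b = amp(|11⟩) = 0.6546:
new amp(|10⟩) = (1/√2)·a + (1/√2)·b = 0.4044
new amp(|11⟩) = (1/√2)·a + (-1/√2)·b = -0.5214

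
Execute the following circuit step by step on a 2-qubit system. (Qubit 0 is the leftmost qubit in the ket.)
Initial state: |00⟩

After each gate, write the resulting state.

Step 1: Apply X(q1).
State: |01⟩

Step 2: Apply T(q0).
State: |01⟩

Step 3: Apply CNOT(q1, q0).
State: |11⟩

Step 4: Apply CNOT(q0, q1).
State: |10⟩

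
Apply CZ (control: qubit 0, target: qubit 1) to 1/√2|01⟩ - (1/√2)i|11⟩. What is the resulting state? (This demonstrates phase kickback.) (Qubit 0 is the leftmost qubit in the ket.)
1/√2|01⟩ + (1/√2)i|11⟩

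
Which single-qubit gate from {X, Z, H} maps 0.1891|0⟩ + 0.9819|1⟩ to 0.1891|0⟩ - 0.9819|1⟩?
Z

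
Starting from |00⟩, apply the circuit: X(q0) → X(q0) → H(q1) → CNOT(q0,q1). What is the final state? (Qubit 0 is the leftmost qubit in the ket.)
1/√2|00⟩ + 1/√2|01⟩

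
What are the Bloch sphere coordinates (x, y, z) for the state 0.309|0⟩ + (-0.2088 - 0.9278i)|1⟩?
(-0.129, -0.5734, -0.8089)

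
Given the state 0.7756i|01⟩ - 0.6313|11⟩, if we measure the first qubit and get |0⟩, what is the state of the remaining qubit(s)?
i|1⟩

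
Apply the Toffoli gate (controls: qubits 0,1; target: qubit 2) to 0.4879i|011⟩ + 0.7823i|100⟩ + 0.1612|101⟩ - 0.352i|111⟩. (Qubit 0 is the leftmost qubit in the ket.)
0.4879i|011⟩ + 0.7823i|100⟩ + 0.1612|101⟩ - 0.352i|110⟩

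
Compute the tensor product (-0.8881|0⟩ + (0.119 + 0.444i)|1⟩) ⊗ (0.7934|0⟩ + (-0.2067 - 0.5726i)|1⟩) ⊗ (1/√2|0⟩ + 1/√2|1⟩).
-0.4982|000⟩ - 0.4982|001⟩ + (0.1298 + 0.3596i)|010⟩ + (0.1298 + 0.3596i)|011⟩ + (0.06676 + 0.2491i)|100⟩ + (0.06676 + 0.2491i)|101⟩ + (0.1624 - 0.1131i)|110⟩ + (0.1624 - 0.1131i)|111⟩

amp(|b₁b₂…⟩) = product of the factor amplitudes for bits b₁, b₂, …; only kets whose every factor amplitude is nonzero survive.
|000⟩: (-0.8881)(0.7934)(1/√2) = -0.4982
|001⟩: (-0.8881)(0.7934)(1/√2) = -0.4982
|010⟩: (-0.8881)(-0.2067 - 0.5726i)(1/√2) = (0.1298 + 0.3596i)
|011⟩: (-0.8881)(-0.2067 - 0.5726i)(1/√2) = (0.1298 + 0.3596i)
|100⟩: (0.119 + 0.444i)(0.7934)(1/√2) = (0.06676 + 0.2491i)
|101⟩: (0.119 + 0.444i)(0.7934)(1/√2) = (0.06676 + 0.2491i)
|110⟩: (0.119 + 0.444i)(-0.2067 - 0.5726i)(1/√2) = (0.1624 - 0.1131i)
|111⟩: (0.119 + 0.444i)(-0.2067 - 0.5726i)(1/√2) = (0.1624 - 0.1131i)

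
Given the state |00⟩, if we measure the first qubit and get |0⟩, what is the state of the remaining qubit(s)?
|0⟩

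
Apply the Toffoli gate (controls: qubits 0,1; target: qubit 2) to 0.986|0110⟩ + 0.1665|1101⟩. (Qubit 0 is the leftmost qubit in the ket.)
0.986|0110⟩ + 0.1665|1111⟩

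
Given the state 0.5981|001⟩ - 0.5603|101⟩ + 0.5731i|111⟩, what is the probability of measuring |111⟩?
0.3284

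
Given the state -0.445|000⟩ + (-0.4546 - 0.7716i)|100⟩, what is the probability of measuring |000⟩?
0.198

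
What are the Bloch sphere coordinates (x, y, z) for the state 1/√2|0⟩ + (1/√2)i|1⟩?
(0, 1, 0)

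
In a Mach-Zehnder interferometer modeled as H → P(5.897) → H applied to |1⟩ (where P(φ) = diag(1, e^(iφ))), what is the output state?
(0.03682 + 0.1883i)|0⟩ + (0.9632 - 0.1883i)|1⟩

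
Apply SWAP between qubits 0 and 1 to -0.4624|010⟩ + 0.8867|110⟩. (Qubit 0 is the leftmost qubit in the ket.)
-0.4624|100⟩ + 0.8867|110⟩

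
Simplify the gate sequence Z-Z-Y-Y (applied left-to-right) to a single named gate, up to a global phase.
I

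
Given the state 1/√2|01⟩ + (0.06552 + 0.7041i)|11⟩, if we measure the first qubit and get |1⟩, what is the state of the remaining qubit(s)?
(0.09265 + 0.9957i)|1⟩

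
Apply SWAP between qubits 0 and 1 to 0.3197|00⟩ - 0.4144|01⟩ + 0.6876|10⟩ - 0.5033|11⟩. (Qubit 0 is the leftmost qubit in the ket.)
0.3197|00⟩ + 0.6876|01⟩ - 0.4144|10⟩ - 0.5033|11⟩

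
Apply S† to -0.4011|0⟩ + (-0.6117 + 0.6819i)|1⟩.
-0.4011|0⟩ + (0.6819 + 0.6117i)|1⟩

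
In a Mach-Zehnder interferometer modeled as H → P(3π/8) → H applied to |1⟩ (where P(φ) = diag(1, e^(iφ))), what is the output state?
(0.3087 - 0.4619i)|0⟩ + (0.6913 + 0.4619i)|1⟩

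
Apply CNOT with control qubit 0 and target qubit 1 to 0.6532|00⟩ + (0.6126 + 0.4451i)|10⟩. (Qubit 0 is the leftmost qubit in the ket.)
0.6532|00⟩ + (0.6126 + 0.4451i)|11⟩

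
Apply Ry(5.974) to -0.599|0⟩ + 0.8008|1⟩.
0.4686|0⟩ - 0.8835|1⟩

Ry(5.974) = [[cos(θ/2), −sin(θ/2)], [sin(θ/2), cos(θ/2)]]; θ = 5.974, cos(θ/2) ≈ -0.988074, sin(θ/2) ≈ 0.153978.
With a = amp(|0⟩) = -0.599 and b = amp(|1⟩) = 0.8008:
new amp(|0⟩) = (-0.988074)·a + (-0.153978)·b = 0.4686
new amp(|1⟩) = (0.153978)·a + (-0.988074)·b = -0.8835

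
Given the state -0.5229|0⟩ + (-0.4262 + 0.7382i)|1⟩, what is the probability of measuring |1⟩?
0.7266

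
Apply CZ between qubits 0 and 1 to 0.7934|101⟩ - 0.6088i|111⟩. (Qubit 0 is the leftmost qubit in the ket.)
0.7934|101⟩ + 0.6088i|111⟩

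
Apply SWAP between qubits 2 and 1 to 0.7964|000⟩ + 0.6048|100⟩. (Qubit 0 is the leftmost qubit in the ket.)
0.7964|000⟩ + 0.6048|100⟩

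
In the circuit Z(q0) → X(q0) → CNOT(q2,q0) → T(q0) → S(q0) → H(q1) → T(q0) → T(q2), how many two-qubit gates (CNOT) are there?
1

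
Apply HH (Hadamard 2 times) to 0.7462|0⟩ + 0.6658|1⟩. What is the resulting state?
0.7462|0⟩ + 0.6658|1⟩

H² = I, so an even number of Hadamards cancels: H^2 = I and the state is unchanged.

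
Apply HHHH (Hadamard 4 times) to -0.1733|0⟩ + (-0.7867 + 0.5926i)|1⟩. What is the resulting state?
-0.1733|0⟩ + (-0.7867 + 0.5926i)|1⟩

H² = I, so an even number of Hadamards cancels: H^4 = I and the state is unchanged.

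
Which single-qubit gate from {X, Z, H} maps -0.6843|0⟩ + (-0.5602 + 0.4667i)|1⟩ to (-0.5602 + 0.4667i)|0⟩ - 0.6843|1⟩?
X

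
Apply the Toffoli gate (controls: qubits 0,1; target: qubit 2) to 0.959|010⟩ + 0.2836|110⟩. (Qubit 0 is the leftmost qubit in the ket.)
0.959|010⟩ + 0.2836|111⟩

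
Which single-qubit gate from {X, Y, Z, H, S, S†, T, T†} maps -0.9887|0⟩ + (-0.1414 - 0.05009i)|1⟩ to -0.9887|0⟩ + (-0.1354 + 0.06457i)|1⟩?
T†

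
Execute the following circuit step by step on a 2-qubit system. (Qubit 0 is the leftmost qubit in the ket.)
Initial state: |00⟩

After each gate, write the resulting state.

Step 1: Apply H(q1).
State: 1/√2|00⟩ + 1/√2|01⟩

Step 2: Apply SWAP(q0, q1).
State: 1/√2|00⟩ + 1/√2|10⟩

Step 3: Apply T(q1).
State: 1/√2|00⟩ + 1/√2|10⟩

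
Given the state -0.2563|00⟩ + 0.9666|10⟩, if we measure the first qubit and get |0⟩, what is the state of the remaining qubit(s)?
-|0⟩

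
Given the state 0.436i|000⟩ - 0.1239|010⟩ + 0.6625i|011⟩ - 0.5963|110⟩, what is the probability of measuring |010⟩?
0.01535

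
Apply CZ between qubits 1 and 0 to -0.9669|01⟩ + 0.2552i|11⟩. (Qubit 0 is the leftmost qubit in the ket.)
-0.9669|01⟩ - 0.2552i|11⟩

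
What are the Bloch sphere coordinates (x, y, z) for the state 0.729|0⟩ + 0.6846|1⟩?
(0.9981, 0, 0.06276)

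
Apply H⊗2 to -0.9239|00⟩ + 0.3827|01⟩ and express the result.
-0.2706|00⟩ - 0.6533|01⟩ - 0.2706|10⟩ - 0.6533|11⟩

H⊗2 gives amp(|y⟩) = (1/2) Σ_x (−1)^(x·y) amp(|x⟩), where x·y is the number of positions in which both x and y have a 1.
|00⟩: (-0.9239 + 0.3827)/2 = -0.2706
|01⟩: (-0.9239 - 0.3827)/2 = -0.6533
|10⟩: (-0.9239 + 0.3827)/2 = -0.2706
|11⟩: (-0.9239 - 0.3827)/2 = -0.6533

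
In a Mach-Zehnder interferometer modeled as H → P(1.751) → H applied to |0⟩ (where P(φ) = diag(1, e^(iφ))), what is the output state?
(0.4104 + 0.4919i)|0⟩ + (0.5896 - 0.4919i)|1⟩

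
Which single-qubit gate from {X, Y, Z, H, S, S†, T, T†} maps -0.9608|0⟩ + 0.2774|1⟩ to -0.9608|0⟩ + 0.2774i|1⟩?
S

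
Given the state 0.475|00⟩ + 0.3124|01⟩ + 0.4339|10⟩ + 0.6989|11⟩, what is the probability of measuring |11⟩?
0.4885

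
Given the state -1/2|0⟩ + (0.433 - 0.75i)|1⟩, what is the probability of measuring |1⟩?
0.75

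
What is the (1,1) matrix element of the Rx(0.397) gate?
0.9804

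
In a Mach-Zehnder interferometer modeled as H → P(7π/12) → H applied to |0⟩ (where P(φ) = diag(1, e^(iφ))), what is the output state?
(0.3706 + 0.483i)|0⟩ + (0.6294 - 0.483i)|1⟩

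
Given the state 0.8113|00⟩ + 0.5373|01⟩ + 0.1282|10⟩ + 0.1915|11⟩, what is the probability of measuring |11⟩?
0.03667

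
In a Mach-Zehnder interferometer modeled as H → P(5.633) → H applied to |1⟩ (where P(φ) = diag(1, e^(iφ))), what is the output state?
(0.102 + 0.3027i)|0⟩ + (0.898 - 0.3027i)|1⟩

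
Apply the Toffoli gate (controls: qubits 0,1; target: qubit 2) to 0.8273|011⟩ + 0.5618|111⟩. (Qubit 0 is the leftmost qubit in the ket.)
0.8273|011⟩ + 0.5618|110⟩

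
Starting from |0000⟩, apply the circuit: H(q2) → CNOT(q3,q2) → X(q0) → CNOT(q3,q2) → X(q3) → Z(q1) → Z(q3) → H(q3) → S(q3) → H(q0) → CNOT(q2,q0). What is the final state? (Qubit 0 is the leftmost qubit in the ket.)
-1/√8|0000⟩ + (1/√8)i|0001⟩ + 1/√8|0010⟩ - (1/√8)i|0011⟩ + 1/√8|1000⟩ - (1/√8)i|1001⟩ - 1/√8|1010⟩ + (1/√8)i|1011⟩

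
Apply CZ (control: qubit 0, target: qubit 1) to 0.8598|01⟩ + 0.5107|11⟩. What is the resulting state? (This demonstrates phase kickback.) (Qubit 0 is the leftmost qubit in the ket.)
0.8598|01⟩ - 0.5107|11⟩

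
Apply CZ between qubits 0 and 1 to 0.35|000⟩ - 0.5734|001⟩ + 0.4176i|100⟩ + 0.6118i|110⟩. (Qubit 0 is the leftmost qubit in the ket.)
0.35|000⟩ - 0.5734|001⟩ + 0.4176i|100⟩ - 0.6118i|110⟩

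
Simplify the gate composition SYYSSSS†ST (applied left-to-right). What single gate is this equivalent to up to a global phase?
T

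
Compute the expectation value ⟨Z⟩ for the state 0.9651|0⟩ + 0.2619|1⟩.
0.8628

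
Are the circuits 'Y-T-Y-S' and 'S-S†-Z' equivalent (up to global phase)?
No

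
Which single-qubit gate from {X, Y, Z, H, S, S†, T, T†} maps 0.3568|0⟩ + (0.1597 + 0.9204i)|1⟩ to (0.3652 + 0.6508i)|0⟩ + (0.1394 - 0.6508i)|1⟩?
H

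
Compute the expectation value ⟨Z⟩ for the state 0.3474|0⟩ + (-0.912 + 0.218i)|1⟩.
-0.7586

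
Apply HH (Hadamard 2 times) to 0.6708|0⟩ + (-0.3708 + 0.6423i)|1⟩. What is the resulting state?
0.6708|0⟩ + (-0.3708 + 0.6423i)|1⟩

H² = I, so an even number of Hadamards cancels: H^2 = I and the state is unchanged.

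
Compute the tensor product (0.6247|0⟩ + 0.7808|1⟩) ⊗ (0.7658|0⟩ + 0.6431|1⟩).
0.4784|00⟩ + 0.4017|01⟩ + 0.5979|10⟩ + 0.5021|11⟩

amp(|b₁b₂…⟩) = product of the factor amplitudes for bits b₁, b₂, …; only kets whose every factor amplitude is nonzero survive.
|00⟩: (0.6247)(0.7658) = 0.4784
|01⟩: (0.6247)(0.6431) = 0.4017
|10⟩: (0.7808)(0.7658) = 0.5979
|11⟩: (0.7808)(0.6431) = 0.5021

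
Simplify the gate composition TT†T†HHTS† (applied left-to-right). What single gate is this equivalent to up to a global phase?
S†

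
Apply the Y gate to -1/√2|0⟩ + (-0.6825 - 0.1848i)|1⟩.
(-0.1848 + 0.6825i)|0⟩ - (1/√2)i|1⟩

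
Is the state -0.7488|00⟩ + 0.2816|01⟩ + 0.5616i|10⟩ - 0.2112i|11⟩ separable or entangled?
Separable

Writing the state as a|00⟩ + b|01⟩ + c|10⟩ + d|11⟩, it is a product state iff ad − bc = 0.
Here (a, b, c, d) = (-0.7488, 0.2816, 0.5616i, -0.2112i): ad − bc = (-0.7488)(-0.2112i) − (0.2816)(0.5616i) = 0, so the state is separable.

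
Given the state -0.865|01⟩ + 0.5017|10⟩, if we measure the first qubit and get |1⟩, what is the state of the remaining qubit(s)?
|0⟩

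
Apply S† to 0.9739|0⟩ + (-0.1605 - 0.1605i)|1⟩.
0.9739|0⟩ + (-0.1605 + 0.1605i)|1⟩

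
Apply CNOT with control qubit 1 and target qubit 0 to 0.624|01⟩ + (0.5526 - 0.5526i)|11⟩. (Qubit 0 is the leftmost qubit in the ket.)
(0.5526 - 0.5526i)|01⟩ + 0.624|11⟩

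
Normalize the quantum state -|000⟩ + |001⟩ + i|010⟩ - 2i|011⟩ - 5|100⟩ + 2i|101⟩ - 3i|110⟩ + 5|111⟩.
-0.1195|000⟩ + 0.1195|001⟩ + 0.1195i|010⟩ - 0.239i|011⟩ - 0.5976|100⟩ + 0.239i|101⟩ - 0.3586i|110⟩ + 0.5976|111⟩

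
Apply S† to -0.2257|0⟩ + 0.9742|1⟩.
-0.2257|0⟩ - 0.9742i|1⟩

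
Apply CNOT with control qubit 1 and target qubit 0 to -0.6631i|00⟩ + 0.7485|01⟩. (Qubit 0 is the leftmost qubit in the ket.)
-0.6631i|00⟩ + 0.7485|11⟩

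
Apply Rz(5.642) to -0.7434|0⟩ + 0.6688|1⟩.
(0.7055 + 0.2343i)|0⟩ + (-0.6347 + 0.2108i)|1⟩

Rz(5.642) = [[e^(−iθ/2), 0], [0, e^(iθ/2)]] with e^(±iθ/2) = cos(θ/2) ± i·sin(θ/2); θ = 5.642, cos(θ/2) ≈ -0.949049, sin(θ/2) ≈ 0.315129.
With a = amp(|0⟩) = -0.7434 and b = amp(|1⟩) = 0.6688:
new amp(|0⟩) = (-0.949049 - 0.315129i)·a = (0.7055 + 0.2343i)
new amp(|1⟩) = (-0.949049 + 0.315129i)·b = (-0.6347 + 0.2108i)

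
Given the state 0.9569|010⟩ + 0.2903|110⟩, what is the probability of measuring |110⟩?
0.08427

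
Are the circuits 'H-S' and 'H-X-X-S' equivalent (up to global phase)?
Yes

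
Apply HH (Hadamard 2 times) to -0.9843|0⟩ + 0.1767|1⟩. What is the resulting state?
-0.9843|0⟩ + 0.1767|1⟩

H² = I, so an even number of Hadamards cancels: H^2 = I and the state is unchanged.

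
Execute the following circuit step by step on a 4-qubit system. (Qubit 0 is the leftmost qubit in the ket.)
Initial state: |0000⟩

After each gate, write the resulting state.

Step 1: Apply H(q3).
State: 1/√2|0000⟩ + 1/√2|0001⟩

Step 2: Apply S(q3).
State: 1/√2|0000⟩ + (1/√2)i|0001⟩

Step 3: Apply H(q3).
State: (1/2 + (1/2)i)|0000⟩ + (1/2 - (1/2)i)|0001⟩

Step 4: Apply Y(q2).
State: (-1/2 + (1/2)i)|0010⟩ + (1/2 + (1/2)i)|0011⟩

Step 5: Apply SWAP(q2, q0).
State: (-1/2 + (1/2)i)|1000⟩ + (1/2 + (1/2)i)|1001⟩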